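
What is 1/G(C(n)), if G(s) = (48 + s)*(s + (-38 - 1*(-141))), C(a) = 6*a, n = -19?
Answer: 1/726 ≈ 0.0013774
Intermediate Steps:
G(s) = (48 + s)*(103 + s) (G(s) = (48 + s)*(s + (-38 + 141)) = (48 + s)*(s + 103) = (48 + s)*(103 + s))
1/G(C(n)) = 1/(4944 + (6*(-19))² + 151*(6*(-19))) = 1/(4944 + (-114)² + 151*(-114)) = 1/(4944 + 12996 - 17214) = 1/726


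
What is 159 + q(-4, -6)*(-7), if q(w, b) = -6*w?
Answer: -9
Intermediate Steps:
159 + q(-4, -6)*(-7) = 159 - 6*(-4)*(-7) = 159 + 24*(-7) = 159 - 168 = -9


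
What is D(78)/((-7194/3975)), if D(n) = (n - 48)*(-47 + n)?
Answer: -616125/1199 ≈ -513.87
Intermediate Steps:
D(n) = (-48 + n)*(-47 + n)
D(78)/((-7194/3975)) = (2256 + 78**2 - 95*78)/((-7194/3975)) = (2256 + 6084 - 7410)/((-7194*1/3975)) = 930/(-2398/1325) = 930*(-1325/2398) = -616125/1199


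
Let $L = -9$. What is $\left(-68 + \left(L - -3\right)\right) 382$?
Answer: $-28268$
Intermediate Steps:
$\left(-68 + \left(L - -3\right)\right) 382 = \left(-68 - 6\right) 382 = \left(-74\right) 382 = -28268$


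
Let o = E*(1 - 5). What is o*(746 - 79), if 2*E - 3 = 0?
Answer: -4002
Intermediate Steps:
E = 3/2 (E = 3/2 + (½)*0 = 3/2 + 0 = 3/2 ≈ 1.5000)
o = -6 (o = 3*(1 - 5)/2 = (3/2)*(-4) = -6)
o*(746 - 79) = -6*(746 - 79) = -6*667 = -4002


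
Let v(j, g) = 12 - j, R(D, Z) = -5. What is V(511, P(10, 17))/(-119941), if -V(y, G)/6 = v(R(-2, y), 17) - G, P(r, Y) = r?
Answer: 42/119941 ≈ 0.00035017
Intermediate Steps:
V(y, G) = -102 + 6*G (V(y, G) = -6*((12 - 1*(-5)) - G) = -6*((12 + 5) - G) = -6*(17 - G) = -102 + 6*G)
V(511, P(10, 17))/(-119941) = (-102 + 6*10)/(-119941) = (-102 + 60)*(-1/119941) = -42*(-1/119941) = 42/119941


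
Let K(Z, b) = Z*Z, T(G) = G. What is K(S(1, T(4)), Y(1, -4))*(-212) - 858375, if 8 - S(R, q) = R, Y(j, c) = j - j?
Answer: -868763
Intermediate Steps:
Y(j, c) = 0
S(R, q) = 8 - R
K(Z, b) = Z²
K(S(1, T(4)), Y(1, -4))*(-212) - 858375 = (8 - 1*1)²*(-212) - 858375 = (8 - 1)²*(-212) - 858375 = 7²*(-212) - 858375 = 49*(-212) - 858375 = -10388 - 858375 = -868763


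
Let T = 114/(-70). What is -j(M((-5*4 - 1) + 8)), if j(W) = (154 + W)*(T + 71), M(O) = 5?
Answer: -386052/35 ≈ -11030.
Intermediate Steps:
T = -57/35 (T = 114*(-1/70) = -57/35 ≈ -1.6286)
j(W) = 53416/5 + 2428*W/35 (j(W) = (154 + W)*(-57/35 + 71) = (154 + W)*(2428/35) = 53416/5 + 2428*W/35)
-j(M((-5*4 - 1) + 8)) = -(53416/5 + (2428/35)*5) = -(53416/5 + 2428/7) = -1*386052/35 = -386052/35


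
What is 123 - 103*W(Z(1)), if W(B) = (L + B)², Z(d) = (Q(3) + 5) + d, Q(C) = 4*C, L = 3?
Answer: -45300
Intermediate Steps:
Z(d) = 17 + d (Z(d) = (4*3 + 5) + d = (12 + 5) + d = 17 + d)
W(B) = (3 + B)²
123 - 103*W(Z(1)) = 123 - 103*(3 + (17 + 1))² = 123 - 103*(3 + 18)² = 123 - 103*21² = 123 - 103*441 = 123 - 45423 = -45300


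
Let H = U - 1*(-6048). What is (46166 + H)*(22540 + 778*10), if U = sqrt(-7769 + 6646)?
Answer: 1583128480 + 30320*I*sqrt(1123) ≈ 1.5831e+9 + 1.0161e+6*I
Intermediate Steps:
U = I*sqrt(1123) (U = sqrt(-1123) = I*sqrt(1123) ≈ 33.511*I)
H = 6048 + I*sqrt(1123) (H = I*sqrt(1123) - 1*(-6048) = I*sqrt(1123) + 6048 = 6048 + I*sqrt(1123) ≈ 6048.0 + 33.511*I)
(46166 + H)*(22540 + 778*10) = (46166 + (6048 + I*sqrt(1123)))*(22540 + 778*10) = (52214 + I*sqrt(1123))*(22540 + 7780) = (52214 + I*sqrt(1123))*30320 = 1583128480 + 30320*I*sqrt(1123)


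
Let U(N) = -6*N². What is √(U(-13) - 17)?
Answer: I*√1031 ≈ 32.109*I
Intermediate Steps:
√(U(-13) - 17) = √(-6*(-13)² - 17) = √(-6*169 - 17) = √(-1014 - 17) = √(-1031) = I*√1031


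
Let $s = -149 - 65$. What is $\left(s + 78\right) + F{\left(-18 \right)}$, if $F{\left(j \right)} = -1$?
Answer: $-137$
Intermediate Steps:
$s = -214$ ($s = -149 - 65 = -214$)
$\left(s + 78\right) + F{\left(-18 \right)} = \left(-214 + 78\right) - 1 = -136 - 1 = -137$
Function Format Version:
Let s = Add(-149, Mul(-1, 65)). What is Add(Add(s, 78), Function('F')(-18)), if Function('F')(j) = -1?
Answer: -137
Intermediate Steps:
s = -214 (s = Add(-149, -65) = -214)
Add(Add(s, 78), Function('F')(-18)) = Add(Add(-214, 78), -1) = Add(-136, -1) = -137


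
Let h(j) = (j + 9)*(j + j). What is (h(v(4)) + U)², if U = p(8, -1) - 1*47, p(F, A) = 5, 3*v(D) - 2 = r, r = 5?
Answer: 9604/81 ≈ 118.57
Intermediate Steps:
v(D) = 7/3 (v(D) = ⅔ + (⅓)*5 = ⅔ + 5/3 = 7/3)
h(j) = 2*j*(9 + j) (h(j) = (9 + j)*(2*j) = 2*j*(9 + j))
U = -42 (U = 5 - 1*47 = 5 - 47 = -42)
(h(v(4)) + U)² = (2*(7/3)*(9 + 7/3) - 42)² = (2*(7/3)*(34/3) - 42)² = (476/9 - 42)² = (98/9)² = 9604/81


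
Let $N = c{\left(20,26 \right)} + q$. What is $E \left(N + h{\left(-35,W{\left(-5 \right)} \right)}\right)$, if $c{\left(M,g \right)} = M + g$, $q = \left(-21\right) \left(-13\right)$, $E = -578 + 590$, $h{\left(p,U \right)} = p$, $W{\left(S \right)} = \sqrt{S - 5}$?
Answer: $3408$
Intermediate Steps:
$W{\left(S \right)} = \sqrt{-5 + S}$
$E = 12$
$q = 273$
$N = 319$ ($N = \left(20 + 26\right) + 273 = 46 + 273 = 319$)
$E \left(N + h{\left(-35,W{\left(-5 \right)} \right)}\right) = 12 \left(319 - 35\right) = 12 \cdot 284 = 3408$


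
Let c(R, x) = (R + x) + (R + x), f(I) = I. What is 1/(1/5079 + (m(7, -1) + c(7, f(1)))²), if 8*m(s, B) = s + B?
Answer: 81264/22799647 ≈ 0.0035643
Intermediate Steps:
m(s, B) = B/8 + s/8 (m(s, B) = (s + B)/8 = (B + s)/8 = B/8 + s/8)
c(R, x) = 2*R + 2*x
1/(1/5079 + (m(7, -1) + c(7, f(1)))²) = 1/(1/5079 + (((⅛)*(-1) + (⅛)*7) + (2*7 + 2*1))²) = 1/(1/5079 + ((-⅛ + 7/8) + (14 + 2))²) = 1/(1/5079 + (¾ + 16)²) = 1/(1/5079 + (67/4)²) = 1/(1/5079 + 4489/16) = 1/(22799647/81264) = 81264/22799647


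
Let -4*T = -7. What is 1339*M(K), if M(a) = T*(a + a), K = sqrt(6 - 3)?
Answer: 9373*sqrt(3)/2 ≈ 8117.3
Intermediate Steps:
T = 7/4 (T = -1/4*(-7) = 7/4 ≈ 1.7500)
K = sqrt(3) ≈ 1.7320
M(a) = 7*a/2 (M(a) = 7*(a + a)/4 = 7*(2*a)/4 = 7*a/2)
1339*M(K) = 1339*(7*sqrt(3)/2) = 9373*sqrt(3)/2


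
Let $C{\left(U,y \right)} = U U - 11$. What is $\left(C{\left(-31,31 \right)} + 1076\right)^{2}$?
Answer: $4104676$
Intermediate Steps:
$C{\left(U,y \right)} = -11 + U^{2}$ ($C{\left(U,y \right)} = U^{2} - 11 = -11 + U^{2}$)
$\left(C{\left(-31,31 \right)} + 1076\right)^{2} = \left(\left(-11 + \left(-31\right)^{2}\right) + 1076\right)^{2} = \left(\left(-11 + 961\right) + 1076\right)^{2} = \left(950 + 1076\right)^{2} = 2026^{2} = 4104676$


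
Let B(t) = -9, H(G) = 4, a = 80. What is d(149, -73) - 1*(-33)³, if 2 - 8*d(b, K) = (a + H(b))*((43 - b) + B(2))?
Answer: 148579/4 ≈ 37145.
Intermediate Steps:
d(b, K) = -1427/4 + 21*b/2 (d(b, K) = ¼ - (80 + 4)*((43 - b) - 9)/8 = ¼ - 21*(34 - b)/2 = ¼ - (2856 - 84*b)/8 = ¼ + (-357 + 21*b/2) = -1427/4 + 21*b/2)
d(149, -73) - 1*(-33)³ = (-1427/4 + (21/2)*149) - 1*(-33)³ = (-1427/4 + 3129/2) - 1*(-35937) = 4831/4 + 35937 = 148579/4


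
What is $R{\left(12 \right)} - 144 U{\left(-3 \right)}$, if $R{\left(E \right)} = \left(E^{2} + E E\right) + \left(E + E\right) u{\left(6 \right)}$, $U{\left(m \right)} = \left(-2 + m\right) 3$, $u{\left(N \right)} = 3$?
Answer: $2520$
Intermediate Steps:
$U{\left(m \right)} = -6 + 3 m$
$R{\left(E \right)} = 2 E^{2} + 6 E$ ($R{\left(E \right)} = \left(E^{2} + E E\right) + \left(E + E\right) 3 = \left(E^{2} + E^{2}\right) + 2 E 3 = 2 E^{2} + 6 E$)
$R{\left(12 \right)} - 144 U{\left(-3 \right)} = 2 \cdot 12 \left(3 + 12\right) - 144 \left(-6 + 3 \left(-3\right)\right) = 2 \cdot 12 \cdot 15 - 144 \left(-6 - 9\right) = 360 - -2160 = 360 + 2160 = 2520$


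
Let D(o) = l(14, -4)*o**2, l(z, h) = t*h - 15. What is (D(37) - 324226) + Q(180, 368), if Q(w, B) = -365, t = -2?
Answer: -334174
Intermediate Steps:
l(z, h) = -15 - 2*h (l(z, h) = -2*h - 15 = -15 - 2*h)
D(o) = -7*o**2 (D(o) = (-15 - 2*(-4))*o**2 = (-15 + 8)*o**2 = -7*o**2)
(D(37) - 324226) + Q(180, 368) = (-7*37**2 - 324226) - 365 = (-7*1369 - 324226) - 365 = (-9583 - 324226) - 365 = -333809 - 365 = -334174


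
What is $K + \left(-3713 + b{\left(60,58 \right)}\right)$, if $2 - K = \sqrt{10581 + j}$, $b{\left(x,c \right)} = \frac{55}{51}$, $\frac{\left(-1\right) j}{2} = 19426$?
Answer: $- \frac{189206}{51} - i \sqrt{28271} \approx -3709.9 - 168.14 i$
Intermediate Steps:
$j = -38852$ ($j = \left(-2\right) 19426 = -38852$)
$b{\left(x,c \right)} = \frac{55}{51}$ ($b{\left(x,c \right)} = 55 \cdot \frac{1}{51} = \frac{55}{51}$)
$K = 2 - i \sqrt{28271}$ ($K = 2 - \sqrt{10581 - 38852} = 2 - \sqrt{-28271} = 2 - i \sqrt{28271} \approx 2.0 - 168.14 i$)
$K + \left(-3713 + b{\left(60,58 \right)}\right) = \left(2 - i \sqrt{28271}\right) + \left(-3713 + \frac{55}{51}\right) = \left(2 - i \sqrt{28271}\right) - \frac{189308}{51} = - \frac{189206}{51} - i \sqrt{28271}$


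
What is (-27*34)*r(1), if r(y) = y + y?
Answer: -1836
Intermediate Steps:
r(y) = 2*y
(-27*34)*r(1) = (-27*34)*(2*1) = -918*2 = -1836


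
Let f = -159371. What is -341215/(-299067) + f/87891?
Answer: -5890959764/8761765899 ≈ -0.67235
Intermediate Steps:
-341215/(-299067) + f/87891 = -341215/(-299067) - 159371/87891 = -341215*(-1/299067) - 159371*1/87891 = 341215/299067 - 159371/87891 = -5890959764/8761765899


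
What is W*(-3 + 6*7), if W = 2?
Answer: 78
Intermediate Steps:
W*(-3 + 6*7) = 2*(-3 + 6*7) = 2*(-3 + 42) = 2*39 = 78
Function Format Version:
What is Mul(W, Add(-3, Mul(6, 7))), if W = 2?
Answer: 78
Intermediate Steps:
Mul(W, Add(-3, Mul(6, 7))) = Mul(2, Add(-3, Mul(6, 7))) = Mul(2, Add(-3, 42)) = Mul(2, 39) = 78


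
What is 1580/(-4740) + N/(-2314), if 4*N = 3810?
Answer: -10343/13884 ≈ -0.74496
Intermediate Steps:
N = 1905/2 (N = (¼)*3810 = 1905/2 ≈ 952.50)
1580/(-4740) + N/(-2314) = 1580/(-4740) + (1905/2)/(-2314) = 1580*(-1/4740) + (1905/2)*(-1/2314) = -⅓ - 1905/4628 = -10343/13884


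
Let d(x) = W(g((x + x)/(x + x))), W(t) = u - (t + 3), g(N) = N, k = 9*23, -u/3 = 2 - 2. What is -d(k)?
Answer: 4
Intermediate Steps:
u = 0 (u = -3*(2 - 2) = -3*0 = 0)
k = 207
W(t) = -3 - t (W(t) = 0 - (t + 3) = 0 - (3 + t) = 0 + (-3 - t) = -3 - t)
d(x) = -4 (d(x) = -3 - (x + x)/(x + x) = -3 - 2*x/(2*x) = -3 - 2*x*1/(2*x) = -3 - 1*1 = -3 - 1 = -4)
-d(k) = -1*(-4) = 4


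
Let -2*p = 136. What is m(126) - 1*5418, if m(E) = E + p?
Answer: -5360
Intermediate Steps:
p = -68 (p = -½*136 = -68)
m(E) = -68 + E (m(E) = E - 68 = -68 + E)
m(126) - 1*5418 = (-68 + 126) - 1*5418 = 58 - 5418 = -5360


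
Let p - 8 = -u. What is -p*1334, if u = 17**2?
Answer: 374854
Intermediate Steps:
u = 289
p = -281 (p = 8 - 1*289 = 8 - 289 = -281)
-p*1334 = -(-281)*1334 = -1*(-374854) = 374854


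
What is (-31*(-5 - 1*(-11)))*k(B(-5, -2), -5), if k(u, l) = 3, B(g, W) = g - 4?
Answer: -558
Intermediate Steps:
B(g, W) = -4 + g
(-31*(-5 - 1*(-11)))*k(B(-5, -2), -5) = -31*(-5 - 1*(-11))*3 = -31*(-5 + 11)*3 = -31*6*3 = -186*3 = -558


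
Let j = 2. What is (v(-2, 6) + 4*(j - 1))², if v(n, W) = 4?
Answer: 64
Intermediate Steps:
(v(-2, 6) + 4*(j - 1))² = (4 + 4*(2 - 1))² = (4 + 4*1)² = (4 + 4)² = 8² = 64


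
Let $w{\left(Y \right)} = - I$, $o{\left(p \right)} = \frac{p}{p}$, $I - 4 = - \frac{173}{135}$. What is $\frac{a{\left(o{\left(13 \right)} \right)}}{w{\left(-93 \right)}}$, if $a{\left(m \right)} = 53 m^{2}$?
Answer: $- \frac{7155}{367} \approx -19.496$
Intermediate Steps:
$I = \frac{367}{135}$ ($I = 4 - \frac{173}{135} = \frac{367}{135} \approx 2.7185$)
$o{\left(p \right)} = 1$
$w{\left(Y \right)} = - \frac{367}{135}$ ($w{\left(Y \right)} = \left(-1\right) \frac{367}{135} = - \frac{367}{135}$)
$\frac{a{\left(o{\left(13 \right)} \right)}}{w{\left(-93 \right)}} = \frac{53 \cdot 1^{2}}{- \frac{367}{135}} = 53 \cdot 1 \left(- \frac{135}{367}\right) = 53 \left(- \frac{135}{367}\right) = - \frac{7155}{367}$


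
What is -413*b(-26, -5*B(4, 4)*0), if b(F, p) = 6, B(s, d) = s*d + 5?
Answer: -2478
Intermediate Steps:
B(s, d) = 5 + d*s (B(s, d) = d*s + 5 = 5 + d*s)
-413*b(-26, -5*B(4, 4)*0) = -413*6 = -2478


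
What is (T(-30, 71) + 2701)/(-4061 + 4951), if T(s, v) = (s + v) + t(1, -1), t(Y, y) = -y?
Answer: 2743/890 ≈ 3.0820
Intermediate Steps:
T(s, v) = 1 + s + v (T(s, v) = (s + v) - 1*(-1) = (s + v) + 1 = 1 + s + v)
(T(-30, 71) + 2701)/(-4061 + 4951) = ((1 - 30 + 71) + 2701)/(-4061 + 4951) = (42 + 2701)/890 = 2743*(1/890) = 2743/890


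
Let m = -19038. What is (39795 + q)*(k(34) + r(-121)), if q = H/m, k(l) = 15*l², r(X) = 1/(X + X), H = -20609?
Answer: 3179259669475501/4607196 ≈ 6.9006e+8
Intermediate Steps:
r(X) = 1/(2*X)
q = 20609/19038 (q = -20609/(-19038) = -20609*(-1/19038) = 20609/19038 ≈ 1.0825)
(39795 + q)*(k(34) + r(-121)) = (39795 + 20609/19038)*(15*34² + (½)/(-121)) = 757637819*(15*1156 + (½)*(-1/121))/19038 = 757637819*(17340 - 1/242)/19038 = (757637819/19038)*(4196279/242) = 3179259669475501/4607196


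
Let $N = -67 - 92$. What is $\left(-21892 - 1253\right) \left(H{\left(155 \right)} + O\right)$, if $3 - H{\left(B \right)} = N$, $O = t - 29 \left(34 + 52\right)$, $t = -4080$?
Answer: $148405740$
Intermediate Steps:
$O = -6574$ ($O = -4080 - 29 \left(34 + 52\right) = -4080 - 2494 = -6574$)
$N = -159$
$H{\left(B \right)} = 162$ ($H{\left(B \right)} = 3 - -159 = 3 + 159 = 162$)
$\left(-21892 - 1253\right) \left(H{\left(155 \right)} + O\right) = \left(-21892 - 1253\right) \left(162 - 6574\right) = \left(-23145\right) \left(-6412\right) = 148405740$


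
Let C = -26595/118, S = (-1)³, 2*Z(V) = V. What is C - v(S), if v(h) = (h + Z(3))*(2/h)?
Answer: -26477/118 ≈ -224.38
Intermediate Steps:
Z(V) = V/2
S = -1
v(h) = 2*(3/2 + h)/h (v(h) = (h + (½)*3)*(2/h) = (h + 3/2)*(2/h) = (3/2 + h)*(2/h) = 2*(3/2 + h)/h)
C = -26595/118 ≈ -225.38
C - v(S) = -26595/118 - (2 + 3/(-1)) = -26595/118 - (2 + 3*(-1)) = -26595/118 - (2 - 3) = -26595/118 - 1*(-1) = -26595/118 + 1 = -26477/118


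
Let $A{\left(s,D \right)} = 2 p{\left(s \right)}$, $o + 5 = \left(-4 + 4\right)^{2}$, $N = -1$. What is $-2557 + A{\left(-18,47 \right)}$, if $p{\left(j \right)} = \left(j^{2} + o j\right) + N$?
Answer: $-1731$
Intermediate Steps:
$o = -5$ ($o = -5 + \left(-4 + 4\right)^{2} = -5 + 0^{2} = -5 + 0 = -5$)
$p{\left(j \right)} = -1 + j^{2} - 5 j$ ($p{\left(j \right)} = \left(j^{2} - 5 j\right) - 1 = -1 + j^{2} - 5 j$)
$A{\left(s,D \right)} = -2 - 10 s + 2 s^{2}$ ($A{\left(s,D \right)} = 2 \left(-1 + s^{2} - 5 s\right) = -2 - 10 s + 2 s^{2}$)
$-2557 + A{\left(-18,47 \right)} = -2557 - \left(-178 - 648\right) = -2557 + \left(-2 + 180 + 2 \cdot 324\right) = -2557 + \left(-2 + 180 + 648\right) = -2557 + 826 = -1731$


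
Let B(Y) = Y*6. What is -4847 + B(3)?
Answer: -4829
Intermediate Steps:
B(Y) = 6*Y
-4847 + B(3) = -4847 + 6*3 = -4847 + 18 = -4829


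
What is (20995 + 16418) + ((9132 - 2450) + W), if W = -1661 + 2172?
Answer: 44606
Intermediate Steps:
W = 511
(20995 + 16418) + ((9132 - 2450) + W) = (20995 + 16418) + ((9132 - 2450) + 511) = 37413 + (6682 + 511) = 37413 + 7193 = 44606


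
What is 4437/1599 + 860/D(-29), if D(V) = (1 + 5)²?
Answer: 127906/4797 ≈ 26.664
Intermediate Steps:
D(V) = 36 (D(V) = 6² = 36)
4437/1599 + 860/D(-29) = 4437/1599 + 860/36 = 4437*(1/1599) + 860*(1/36) = 1479/533 + 215/9 = 127906/4797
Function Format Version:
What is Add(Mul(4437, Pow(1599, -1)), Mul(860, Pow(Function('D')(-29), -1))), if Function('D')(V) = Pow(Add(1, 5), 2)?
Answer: Rational(127906, 4797) ≈ 26.664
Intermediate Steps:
Function('D')(V) = 36 (Function('D')(V) = Pow(6, 2) = 36)
Add(Mul(4437, Pow(1599, -1)), Mul(860, Pow(Function('D')(-29), -1))) = Add(Mul(4437, Pow(1599, -1)), Mul(860, Pow(36, -1))) = Add(Mul(4437, Rational(1, 1599)), Mul(860, Rational(1, 36))) = Add(Rational(1479, 533), Rational(215, 9)) = Rational(127906, 4797)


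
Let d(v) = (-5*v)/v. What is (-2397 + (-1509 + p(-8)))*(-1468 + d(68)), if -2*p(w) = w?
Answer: 5747646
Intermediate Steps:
p(w) = -w/2
d(v) = -5
(-2397 + (-1509 + p(-8)))*(-1468 + d(68)) = (-2397 + (-1509 - 1/2*(-8)))*(-1468 - 5) = (-2397 + (-1509 + 4))*(-1473) = (-2397 - 1505)*(-1473) = -3902*(-1473) = 5747646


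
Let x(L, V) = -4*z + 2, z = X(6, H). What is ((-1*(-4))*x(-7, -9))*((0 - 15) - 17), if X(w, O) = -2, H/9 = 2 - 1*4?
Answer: -1280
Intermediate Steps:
H = -18 (H = 9*(2 - 1*4) = 9*(2 - 4) = 9*(-2) = -18)
z = -2
x(L, V) = 10 (x(L, V) = -4*(-2) + 2 = 8 + 2 = 10)
((-1*(-4))*x(-7, -9))*((0 - 15) - 17) = (-1*(-4)*10)*((0 - 15) - 17) = (4*10)*(-15 - 17) = 40*(-32) = -1280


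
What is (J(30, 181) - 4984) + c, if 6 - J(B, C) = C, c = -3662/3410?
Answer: -8797926/1705 ≈ -5160.1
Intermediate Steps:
c = -1831/1705 (c = -3662*1/3410 = -1831/1705 ≈ -1.0739)
J(B, C) = 6 - C
(J(30, 181) - 4984) + c = ((6 - 1*181) - 4984) - 1831/1705 = ((6 - 181) - 4984) - 1831/1705 = (-175 - 4984) - 1831/1705 = -5159 - 1831/1705 = -8797926/1705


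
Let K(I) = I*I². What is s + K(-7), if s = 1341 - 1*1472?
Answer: -474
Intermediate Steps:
K(I) = I³
s = -131 (s = 1341 - 1472 = -131)
s + K(-7) = -131 + (-7)³ = -131 - 343 = -474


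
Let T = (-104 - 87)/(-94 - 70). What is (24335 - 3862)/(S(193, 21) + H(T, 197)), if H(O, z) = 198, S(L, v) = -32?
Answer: 20473/166 ≈ 123.33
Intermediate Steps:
T = 191/164 (T = -191/(-164) = -191*(-1/164) = 191/164 ≈ 1.1646)
(24335 - 3862)/(S(193, 21) + H(T, 197)) = (24335 - 3862)/(-32 + 198) = 20473/166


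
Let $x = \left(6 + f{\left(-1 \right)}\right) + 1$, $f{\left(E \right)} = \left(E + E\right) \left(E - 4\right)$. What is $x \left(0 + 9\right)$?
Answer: $153$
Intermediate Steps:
$f{\left(E \right)} = 2 E \left(-4 + E\right)$
$x = 17$ ($x = \left(6 + 2 \left(-1\right) \left(-4 - 1\right)\right) + 1 = \left(6 + 2 \left(-1\right) \left(-5\right)\right) + 1 = \left(6 + 10\right) + 1 = 16 + 1 = 17$)
$x \left(0 + 9\right) = 17 \left(0 + 9\right) = 17 \cdot 9 = 153$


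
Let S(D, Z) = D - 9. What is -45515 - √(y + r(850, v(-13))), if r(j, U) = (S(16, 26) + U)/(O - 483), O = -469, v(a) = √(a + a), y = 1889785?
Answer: -45515 - √(428179924494 - 238*I*√26)/476 ≈ -46890.0 + 1.9481e-6*I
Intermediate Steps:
v(a) = √2*√a (v(a) = √(2*a) = √2*√a)
S(D, Z) = -9 + D
r(j, U) = -1/136 - U/952 (r(j, U) = ((-9 + 16) + U)/(-469 - 483) = (7 + U)/(-952) = (7 + U)*(-1/952) = -1/136 - U/952)
-45515 - √(y + r(850, v(-13))) = -45515 - √(1889785 + (-1/136 - √2*√(-13)/952)) = -45515 - √(1889785 + (-1/136 - √2*I*√13/952)) = -45515 - √(1889785 + (-1/136 - I*√26/952)) = -45515 - √(257010759/136 - I*√26/952)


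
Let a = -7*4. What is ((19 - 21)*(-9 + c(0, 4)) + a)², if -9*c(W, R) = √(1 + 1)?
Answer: 8108/81 - 40*√2/9 ≈ 93.813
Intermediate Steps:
c(W, R) = -√2/9 (c(W, R) = -√(1 + 1)/9 = -√2/9)
a = -28
((19 - 21)*(-9 + c(0, 4)) + a)² = ((19 - 21)*(-9 - √2/9) - 28)² = (-2*(-9 - √2/9) - 28)² = ((18 + 2*√2/9) - 28)² = (-10 + 2*√2/9)²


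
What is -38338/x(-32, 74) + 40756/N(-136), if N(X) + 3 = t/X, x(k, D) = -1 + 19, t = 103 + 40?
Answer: -60447463/4959 ≈ -12189.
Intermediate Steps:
t = 143
x(k, D) = 18
N(X) = -3 + 143/X
-38338/x(-32, 74) + 40756/N(-136) = -38338/18 + 40756/(-3 + 143/(-136)) = -38338*1/18 + 40756/(-3 + 143*(-1/136)) = -19169/9 + 40756/(-3 - 143/136) = -19169/9 + 40756/(-551/136) = -19169/9 + 40756*(-136/551) = -19169/9 - 5542816/551 = -60447463/4959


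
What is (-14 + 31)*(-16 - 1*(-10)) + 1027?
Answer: 925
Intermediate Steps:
(-14 + 31)*(-16 - 1*(-10)) + 1027 = 17*(-16 + 10) + 1027 = 17*(-6) + 1027 = -102 + 1027 = 925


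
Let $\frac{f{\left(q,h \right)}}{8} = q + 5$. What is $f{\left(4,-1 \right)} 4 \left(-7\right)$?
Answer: $-2016$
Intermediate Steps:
$f{\left(q,h \right)} = 40 + 8 q$ ($f{\left(q,h \right)} = 8 \left(q + 5\right) = 8 \left(5 + q\right) = 40 + 8 q$)
$f{\left(4,-1 \right)} 4 \left(-7\right) = \left(40 + 8 \cdot 4\right) 4 \left(-7\right) = \left(40 + 32\right) 4 \left(-7\right) = 72 \cdot 4 \left(-7\right) = 288 \left(-7\right) = -2016$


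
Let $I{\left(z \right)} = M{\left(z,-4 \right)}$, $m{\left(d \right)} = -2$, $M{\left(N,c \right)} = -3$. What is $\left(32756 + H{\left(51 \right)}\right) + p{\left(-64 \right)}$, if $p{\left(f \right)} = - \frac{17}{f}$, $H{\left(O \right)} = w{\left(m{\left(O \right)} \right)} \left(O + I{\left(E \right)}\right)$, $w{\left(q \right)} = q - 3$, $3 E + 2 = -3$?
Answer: $\frac{2081041}{64} \approx 32516.0$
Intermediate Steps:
$E = - \frac{5}{3}$ ($E = - \frac{2}{3} + \frac{1}{3} \left(-3\right) = - \frac{2}{3} - 1 = - \frac{5}{3} \approx -1.6667$)
$I{\left(z \right)} = -3$
$w{\left(q \right)} = -3 + q$
$H{\left(O \right)} = 15 - 5 O$ ($H{\left(O \right)} = \left(-3 - 2\right) \left(O - 3\right) = - 5 \left(-3 + O\right) = 15 - 5 O$)
$\left(32756 + H{\left(51 \right)}\right) + p{\left(-64 \right)} = \left(32756 + \left(15 - 255\right)\right) - \frac{17}{-64} = \left(32756 + \left(15 - 255\right)\right) - - \frac{17}{64} = \left(32756 - 240\right) + \frac{17}{64} = 32516 + \frac{17}{64} = \frac{2081041}{64}$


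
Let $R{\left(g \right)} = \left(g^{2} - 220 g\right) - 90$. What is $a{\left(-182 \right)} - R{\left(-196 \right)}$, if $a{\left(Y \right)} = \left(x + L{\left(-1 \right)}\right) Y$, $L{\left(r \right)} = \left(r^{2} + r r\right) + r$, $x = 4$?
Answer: $-82356$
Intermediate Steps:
$L{\left(r \right)} = r + 2 r^{2}$ ($L{\left(r \right)} = \left(r^{2} + r^{2}\right) + r = 2 r^{2} + r = r + 2 r^{2}$)
$R{\left(g \right)} = -90 + g^{2} - 220 g$
$a{\left(Y \right)} = 5 Y$ ($a{\left(Y \right)} = \left(4 - \left(1 + 2 \left(-1\right)\right)\right) Y = \left(4 - \left(1 - 2\right)\right) Y = \left(4 - -1\right) Y = \left(4 + 1\right) Y = 5 Y$)
$a{\left(-182 \right)} - R{\left(-196 \right)} = 5 \left(-182\right) - \left(-90 + \left(-196\right)^{2} - -43120\right) = -910 - \left(-90 + 38416 + 43120\right) = -910 - 81446 = -82356$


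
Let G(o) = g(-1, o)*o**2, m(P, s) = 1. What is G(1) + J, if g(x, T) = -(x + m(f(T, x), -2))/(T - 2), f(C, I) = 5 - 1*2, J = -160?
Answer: -160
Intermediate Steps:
f(C, I) = 3 (f(C, I) = 5 - 2 = 3)
g(x, T) = -(1 + x)/(-2 + T) (g(x, T) = -(x + 1)/(T - 2) = -(1 + x)/(-2 + T))
G(o) = 0 (G(o) = ((-1 - 1*(-1))/(-2 + o))*o**2 = ((-1 + 1)/(-2 + o))*o**2 = (0/(-2 + o))*o**2 = 0*o**2 = 0)
G(1) + J = 0 - 160 = -160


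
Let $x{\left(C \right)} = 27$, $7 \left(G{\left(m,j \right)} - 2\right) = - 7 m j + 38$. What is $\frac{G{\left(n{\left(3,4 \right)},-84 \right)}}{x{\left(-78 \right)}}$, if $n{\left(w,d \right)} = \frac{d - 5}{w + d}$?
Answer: $- \frac{32}{189} \approx -0.16931$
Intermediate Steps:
$n{\left(w,d \right)} = \frac{-5 + d}{d + w}$
$G{\left(m,j \right)} = \frac{52}{7} - j m$ ($G{\left(m,j \right)} = 2 + \frac{- 7 m j + 38}{7} = 2 + \frac{- 7 j m + 38}{7} = 2 + \frac{38 - 7 j m}{7} = 2 - \left(- \frac{38}{7} + j m\right) = \frac{52}{7} - j m$)
$\frac{G{\left(n{\left(3,4 \right)},-84 \right)}}{x{\left(-78 \right)}} = \frac{\frac{52}{7} - - 84 \frac{-5 + 4}{4 + 3}}{27} = \left(\frac{52}{7} - - 84 \cdot \frac{1}{7} \left(-1\right)\right) \frac{1}{27} = \left(\frac{52}{7} - \left(-84\right) \left(- \frac{1}{7}\right)\right) \frac{1}{27} = \left(\frac{52}{7} - 12\right) \frac{1}{27} = \left(- \frac{32}{7}\right) \frac{1}{27} = - \frac{32}{189}$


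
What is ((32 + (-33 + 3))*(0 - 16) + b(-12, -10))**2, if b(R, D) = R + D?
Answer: 2916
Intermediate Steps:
b(R, D) = D + R
((32 + (-33 + 3))*(0 - 16) + b(-12, -10))**2 = ((32 + (-33 + 3))*(0 - 16) + (-10 - 12))**2 = ((32 - 30)*(-16) - 22)**2 = (2*(-16) - 22)**2 = (-32 - 22)**2 = (-54)**2 = 2916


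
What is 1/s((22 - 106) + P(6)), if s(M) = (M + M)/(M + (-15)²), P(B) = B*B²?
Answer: 119/88 ≈ 1.3523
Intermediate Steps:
P(B) = B³
s(M) = 2*M/(225 + M) (s(M) = (2*M)/(M + 225) = (2*M)/(225 + M) = 2*M/(225 + M))
1/s((22 - 106) + P(6)) = 1/(2*((22 - 106) + 6³)/(225 + ((22 - 106) + 6³))) = 1/(2*(-84 + 216)/(225 + (-84 + 216))) = 1/(2*132/(225 + 132)) = 1/(2*132/357) = 1/(2*132*(1/357)) = 1/(88/119) = 119/88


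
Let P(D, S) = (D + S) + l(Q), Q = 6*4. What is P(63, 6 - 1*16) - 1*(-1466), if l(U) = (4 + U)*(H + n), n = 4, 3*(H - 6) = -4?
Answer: 5285/3 ≈ 1761.7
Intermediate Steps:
H = 14/3 (H = 6 + (1/3)*(-4) = 6 - 4/3 = 14/3 ≈ 4.6667)
Q = 24
l(U) = 104/3 + 26*U/3 (l(U) = (4 + U)*(14/3 + 4) = (4 + U)*(26/3) = 104/3 + 26*U/3)
P(D, S) = 728/3 + D + S (P(D, S) = (D + S) + (104/3 + (26/3)*24) = (D + S) + (104/3 + 208) = (D + S) + 728/3 = 728/3 + D + S)
P(63, 6 - 1*16) - 1*(-1466) = (728/3 + 63 + (6 - 1*16)) - 1*(-1466) = (728/3 + 63 + (6 - 16)) + 1466 = (728/3 + 63 - 10) + 1466 = 887/3 + 1466 = 5285/3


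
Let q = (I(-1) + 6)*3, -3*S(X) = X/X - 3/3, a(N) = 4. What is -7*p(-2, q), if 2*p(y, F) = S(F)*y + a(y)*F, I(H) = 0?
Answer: -252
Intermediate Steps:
S(X) = 0 (S(X) = -(X/X - 3/3)/3 = -(1 - 3*⅓)/3 = -(1 - 1)/3 = -⅓*0 = 0)
q = 18 (q = (0 + 6)*3 = 6*3 = 18)
p(y, F) = 2*F (p(y, F) = (0*y + 4*F)/2 = (0 + 4*F)/2 = (4*F)/2 = 2*F)
-7*p(-2, q) = -14*18 = -7*36 = -252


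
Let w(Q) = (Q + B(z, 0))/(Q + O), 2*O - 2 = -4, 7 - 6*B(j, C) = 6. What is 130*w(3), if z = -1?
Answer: 1235/6 ≈ 205.83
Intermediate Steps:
B(j, C) = ⅙ (B(j, C) = 7/6 - ⅙*6 = 7/6 - 1 = ⅙)
O = -1 (O = 1 + (½)*(-4) = 1 - 2 = -1)
w(Q) = (⅙ + Q)/(-1 + Q) (w(Q) = (Q + ⅙)/(Q - 1) = (⅙ + Q)/(-1 + Q))
130*w(3) = 130*((⅙ + 3)/(-1 + 3)) = 130*((19/6)/2) = 130*((½)*(19/6)) = 130*(19/12) = 1235/6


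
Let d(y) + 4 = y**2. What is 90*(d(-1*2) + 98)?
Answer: 8820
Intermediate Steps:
d(y) = -4 + y**2
90*(d(-1*2) + 98) = 90*((-4 + (-1*2)**2) + 98) = 90*((-4 + (-2)**2) + 98) = 90*((-4 + 4) + 98) = 90*(0 + 98) = 90*98 = 8820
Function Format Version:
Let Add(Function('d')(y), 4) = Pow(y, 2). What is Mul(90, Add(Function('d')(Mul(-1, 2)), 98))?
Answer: 8820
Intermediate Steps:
Function('d')(y) = Add(-4, Pow(y, 2))
Mul(90, Add(Function('d')(Mul(-1, 2)), 98)) = Mul(90, Add(Add(-4, Pow(Mul(-1, 2), 2)), 98)) = Mul(90, Add(Add(-4, Pow(-2, 2)), 98)) = Mul(90, Add(Add(-4, 4), 98)) = Mul(90, Add(0, 98)) = Mul(90, 98) = 8820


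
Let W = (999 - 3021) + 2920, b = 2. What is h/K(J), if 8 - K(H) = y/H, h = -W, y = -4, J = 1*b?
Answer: -449/5 ≈ -89.800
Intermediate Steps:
W = 898 (W = -2022 + 2920 = 898)
J = 2 (J = 1*2 = 2)
h = -898 (h = -1*898 = -898)
K(H) = 8 + 4/H (K(H) = 8 - (-4)/H = 8 + 4/H)
h/K(J) = -898/(8 + 4/2) = -898/(8 + 4*(½)) = -898/(8 + 2) = -898/10 = -898*⅒ = -449/5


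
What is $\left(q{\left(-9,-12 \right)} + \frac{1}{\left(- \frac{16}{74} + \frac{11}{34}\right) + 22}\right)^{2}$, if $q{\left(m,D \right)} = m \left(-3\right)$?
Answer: $\frac{565737144025}{773451721} \approx 731.44$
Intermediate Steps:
$q{\left(m,D \right)} = - 3 m$
$\left(q{\left(-9,-12 \right)} + \frac{1}{\left(- \frac{16}{74} + \frac{11}{34}\right) + 22}\right)^{2} = \left(\left(-3\right) \left(-9\right) + \frac{1}{\left(- \frac{16}{74} + \frac{11}{34}\right) + 22}\right)^{2} = \left(27 + \frac{1}{\left(\left(-16\right) \frac{1}{74} + 11 \cdot \frac{1}{34}\right) + 22}\right)^{2} = \left(27 + \frac{1}{\left(- \frac{8}{37} + \frac{11}{34}\right) + 22}\right)^{2} = \left(27 + \frac{1}{\frac{135}{1258} + 22}\right)^{2} = \left(27 + \frac{1}{\frac{27811}{1258}}\right)^{2} = \left(27 + \frac{1258}{27811}\right)^{2} = \left(\frac{752155}{27811}\right)^{2} = \frac{565737144025}{773451721}$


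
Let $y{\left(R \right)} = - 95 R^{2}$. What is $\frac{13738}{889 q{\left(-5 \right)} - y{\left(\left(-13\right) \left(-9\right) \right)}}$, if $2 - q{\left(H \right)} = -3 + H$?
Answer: $\frac{13738}{1309345} \approx 0.010492$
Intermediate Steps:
$q{\left(H \right)} = 5 - H$ ($q{\left(H \right)} = 2 - \left(-3 + H\right) = 5 - H$)
$\frac{13738}{889 q{\left(-5 \right)} - y{\left(\left(-13\right) \left(-9\right) \right)}} = \frac{13738}{889 \left(5 - -5\right) - - 95 \left(\left(-13\right) \left(-9\right)\right)^{2}} = \frac{13738}{889 \left(5 + 5\right) - - 95 \cdot 117^{2}} = \frac{13738}{889 \cdot 10 - \left(-95\right) 13689} = \frac{13738}{8890 - -1300455} = \frac{13738}{8890 + 1300455} = \frac{13738}{1309345}$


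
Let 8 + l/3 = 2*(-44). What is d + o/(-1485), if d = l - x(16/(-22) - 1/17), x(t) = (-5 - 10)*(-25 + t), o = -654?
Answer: -5674664/8415 ≈ -674.35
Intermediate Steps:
x(t) = 375 - 15*t (x(t) = -15*(-25 + t) = 375 - 15*t)
l = -288 (l = -24 + 3*(2*(-44)) = -24 + 3*(-88) = -24 - 264 = -288)
d = -126186/187 (d = -288 - (375 - 15*(16/(-22) - 1/17)) = -288 - (375 - 15*(16*(-1/22) - 1*1/17)) = -288 - (375 - 15*(-8/11 - 1/17)) = -288 - (375 - 15*(-147/187)) = -288 - (375 + 2205/187) = -288 - 1*72330/187 = -288 - 72330/187 = -126186/187 ≈ -674.79)
d + o/(-1485) = -126186/187 - 654/(-1485) = -126186/187 - 654*(-1/1485) = -126186/187 + 218/495 = -5674664/8415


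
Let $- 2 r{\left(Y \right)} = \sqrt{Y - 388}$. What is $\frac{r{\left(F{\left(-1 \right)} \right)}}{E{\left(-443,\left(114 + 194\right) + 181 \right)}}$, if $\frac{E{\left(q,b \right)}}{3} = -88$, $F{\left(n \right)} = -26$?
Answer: $\frac{i \sqrt{46}}{176} \approx 0.038536 i$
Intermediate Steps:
$E{\left(q,b \right)} = -264$ ($E{\left(q,b \right)} = 3 \left(-88\right) = -264$)
$r{\left(Y \right)} = - \frac{\sqrt{-388 + Y}}{2}$ ($r{\left(Y \right)} = - \frac{\sqrt{Y - 388}}{2} = - \frac{\sqrt{-388 + Y}}{2}$)
$\frac{r{\left(F{\left(-1 \right)} \right)}}{E{\left(-443,\left(114 + 194\right) + 181 \right)}} = \frac{\left(- \frac{1}{2}\right) \sqrt{-388 - 26}}{-264} = - \frac{\sqrt{-414}}{2} \left(- \frac{1}{264}\right) = - \frac{3 i \sqrt{46}}{2} \left(- \frac{1}{264}\right) = \frac{i \sqrt{46}}{176}$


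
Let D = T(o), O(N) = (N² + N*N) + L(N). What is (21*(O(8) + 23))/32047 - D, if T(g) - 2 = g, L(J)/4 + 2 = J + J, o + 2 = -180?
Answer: 5772807/32047 ≈ 180.14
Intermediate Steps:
o = -182 (o = -2 - 180 = -182)
L(J) = -8 + 8*J (L(J) = -8 + 4*(J + J) = -8 + 4*(2*J) = -8 + 8*J)
T(g) = 2 + g
O(N) = -8 + 2*N² + 8*N (O(N) = (N² + N*N) + (-8 + 8*N) = (N² + N²) + (-8 + 8*N) = 2*N² + (-8 + 8*N) = -8 + 2*N² + 8*N)
D = -180 (D = 2 - 182 = -180)
(21*(O(8) + 23))/32047 - D = (21*((-8 + 2*8² + 8*8) + 23))/32047 - 1*(-180) = (21*((-8 + 2*64 + 64) + 23))*(1/32047) + 180 = (21*((-8 + 128 + 64) + 23))*(1/32047) + 180 = (21*(184 + 23))*(1/32047) + 180 = (21*207)*(1/32047) + 180 = 4347*(1/32047) + 180 = 4347/32047 + 180 = 5772807/32047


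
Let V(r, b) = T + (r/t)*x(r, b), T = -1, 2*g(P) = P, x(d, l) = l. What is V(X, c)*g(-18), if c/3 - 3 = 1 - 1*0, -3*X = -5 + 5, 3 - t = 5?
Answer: 9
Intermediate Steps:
t = -2 (t = 3 - 1*5 = 3 - 5 = -2)
g(P) = P/2
X = 0 (X = -(-5 + 5)/3 = -⅓*0 = 0)
c = 12 (c = 9 + 3*(1 - 1*0) = 9 + 3*(1 + 0) = 9 + 3*1 = 9 + 3 = 12)
V(r, b) = -1 - b*r/2 (V(r, b) = -1 + (r/(-2))*b = -1 + (r*(-½))*b = -1 + (-r/2)*b = -1 - b*r/2)
V(X, c)*g(-18) = (-1 - ½*12*0)*((½)*(-18)) = (-1 + 0)*(-9) = -1*(-9) = 9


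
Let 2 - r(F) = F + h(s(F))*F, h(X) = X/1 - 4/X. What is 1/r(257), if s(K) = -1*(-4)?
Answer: -1/1026 ≈ -0.00097466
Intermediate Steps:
s(K) = 4
h(X) = X - 4/X (h(X) = X*1 - 4/X = X - 4/X)
r(F) = 2 - 4*F (r(F) = 2 - (F + (4 - 4/4)*F) = 2 - (F + (4 - 4*¼)*F) = 2 - (F + (4 - 1)*F) = 2 - (F + 3*F) = 2 - 4*F)
1/r(257) = 1/(2 - 4*257) = 1/(2 - 1028) = 1/(-1026) = -1/1026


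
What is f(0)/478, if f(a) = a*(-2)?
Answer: 0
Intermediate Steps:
f(a) = -2*a
f(0)/478 = -2*0/478 = 0*(1/478) = 0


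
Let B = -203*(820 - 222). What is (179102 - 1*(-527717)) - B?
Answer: 828213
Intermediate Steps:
B = -121394 (B = -203*598 = -121394)
(179102 - 1*(-527717)) - B = (179102 - 1*(-527717)) - 1*(-121394) = (179102 + 527717) + 121394 = 706819 + 121394 = 828213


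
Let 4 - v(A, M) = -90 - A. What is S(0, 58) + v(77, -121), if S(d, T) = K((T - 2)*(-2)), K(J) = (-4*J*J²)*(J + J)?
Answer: -1258815317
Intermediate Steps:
v(A, M) = 94 + A (v(A, M) = 4 - (-90 - A) = 4 + (90 + A) = 94 + A)
K(J) = -8*J⁴ (K(J) = (-4*J³)*(2*J) = -8*J⁴)
S(d, T) = -8*(4 - 2*T)⁴ (S(d, T) = -8*16*(T - 2)⁴ = -8*16*(-2 + T)⁴ = -8*(4 - 2*T)⁴)
S(0, 58) + v(77, -121) = -128*(-2 + 58)⁴ + (94 + 77) = -128*56⁴ + 171 = -128*9834496 + 171 = -1258815488 + 171 = -1258815317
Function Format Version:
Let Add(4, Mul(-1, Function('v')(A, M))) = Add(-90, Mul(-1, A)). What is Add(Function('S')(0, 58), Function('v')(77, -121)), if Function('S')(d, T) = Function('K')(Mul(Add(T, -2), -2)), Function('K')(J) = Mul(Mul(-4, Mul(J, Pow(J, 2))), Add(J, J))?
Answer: -1258815317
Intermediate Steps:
Function('v')(A, M) = Add(94, A) (Function('v')(A, M) = Add(4, Mul(-1, Add(-90, Mul(-1, A)))) = Add(4, Add(90, A)) = Add(94, A))
Function('K')(J) = Mul(-8, Pow(J, 4)) (Function('K')(J) = Mul(Mul(-4, Pow(J, 3)), Mul(2, J)) = Mul(-8, Pow(J, 4)))
Function('S')(d, T) = Mul(-8, Pow(Add(4, Mul(-2, T)), 4)) (Function('S')(d, T) = Mul(-8, Pow(Mul(Add(T, -2), -2), 4)) = Mul(-8, Pow(Mul(Add(-2, T), -2), 4)) = Mul(-8, Pow(Add(4, Mul(-2, T)), 4)))
Add(Function('S')(0, 58), Function('v')(77, -121)) = Add(Mul(-128, Pow(Add(-2, 58), 4)), Add(94, 77)) = Add(Mul(-128, Pow(56, 4)), 171) = Add(Mul(-128, 9834496), 171) = Add(-1258815488, 171) = -1258815317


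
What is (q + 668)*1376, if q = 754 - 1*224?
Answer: 1648448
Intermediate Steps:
q = 530 (q = 754 - 224 = 530)
(q + 668)*1376 = (530 + 668)*1376 = 1198*1376 = 1648448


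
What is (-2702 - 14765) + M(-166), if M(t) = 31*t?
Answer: -22613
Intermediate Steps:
(-2702 - 14765) + M(-166) = (-2702 - 14765) + 31*(-166) = -17467 - 5146 = -22613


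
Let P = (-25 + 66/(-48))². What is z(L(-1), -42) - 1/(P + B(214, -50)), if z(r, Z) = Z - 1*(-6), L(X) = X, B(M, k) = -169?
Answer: -1213444/33705 ≈ -36.002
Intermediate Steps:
P = 44521/64 (P = (-25 + 66*(-1/48))² = (-25 - 11/8)² = (-211/8)² = 44521/64 ≈ 695.64)
z(r, Z) = 6 + Z (z(r, Z) = Z + 6 = 6 + Z)
z(L(-1), -42) - 1/(P + B(214, -50)) = (6 - 42) - 1/(44521/64 - 169) = -36 - 1/33705/64 = -36 - 1*64/33705 = -36 - 64/33705 = -1213444/33705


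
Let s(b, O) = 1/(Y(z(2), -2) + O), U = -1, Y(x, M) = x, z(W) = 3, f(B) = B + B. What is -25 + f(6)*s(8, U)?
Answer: -19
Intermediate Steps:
f(B) = 2*B
s(b, O) = 1/(3 + O)
-25 + f(6)*s(8, U) = -25 + (2*6)/(3 - 1) = -25 + 12/2 = -25 + 12*(1/2) = -25 + 6 = -19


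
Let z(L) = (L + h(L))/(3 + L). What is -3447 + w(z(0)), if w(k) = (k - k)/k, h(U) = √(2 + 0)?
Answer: -3447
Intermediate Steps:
h(U) = √2
z(L) = (L + √2)/(3 + L)
w(k) = 0 (w(k) = 0/k = 0)
-3447 + w(z(0)) = -3447 + 0 = -3447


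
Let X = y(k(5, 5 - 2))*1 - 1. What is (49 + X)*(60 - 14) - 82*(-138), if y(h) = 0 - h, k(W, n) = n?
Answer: 13386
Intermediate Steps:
y(h) = -h
X = -4 (X = -(5 - 2)*1 - 1 = -1*3*1 - 1 = -3*1 - 1 = -3 - 1 = -4)
(49 + X)*(60 - 14) - 82*(-138) = (49 - 4)*(60 - 14) - 82*(-138) = 45*46 + 11316 = 2070 + 11316 = 13386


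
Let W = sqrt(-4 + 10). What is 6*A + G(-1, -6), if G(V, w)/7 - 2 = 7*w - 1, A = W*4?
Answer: -287 + 24*sqrt(6) ≈ -228.21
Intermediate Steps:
W = sqrt(6) ≈ 2.4495
A = 4*sqrt(6) (A = sqrt(6)*4 = 4*sqrt(6) ≈ 9.7980)
G(V, w) = 7 + 49*w (G(V, w) = 14 + 7*(7*w - 1) = 14 + 7*(-1 + 7*w) = 14 + (-7 + 49*w) = 7 + 49*w)
6*A + G(-1, -6) = 6*(4*sqrt(6)) + (7 + 49*(-6)) = 24*sqrt(6) + (7 - 294) = 24*sqrt(6) - 287 = -287 + 24*sqrt(6)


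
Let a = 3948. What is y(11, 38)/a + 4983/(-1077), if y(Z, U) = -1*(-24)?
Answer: -545751/118111 ≈ -4.6207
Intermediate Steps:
y(Z, U) = 24
y(11, 38)/a + 4983/(-1077) = 24/3948 + 4983/(-1077) = 24*(1/3948) + 4983*(-1/1077) = 2/329 - 1661/359 = -545751/118111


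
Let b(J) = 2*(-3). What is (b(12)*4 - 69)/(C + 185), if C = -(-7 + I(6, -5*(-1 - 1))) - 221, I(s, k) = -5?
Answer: 31/8 ≈ 3.8750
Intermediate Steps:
b(J) = -6
C = -209 (C = -(-7 - 5) - 221 = -1*(-12) - 221 = 12 - 221 = -209)
(b(12)*4 - 69)/(C + 185) = (-6*4 - 69)/(-209 + 185) = (-24 - 69)/(-24) = -93*(-1/24) = 31/8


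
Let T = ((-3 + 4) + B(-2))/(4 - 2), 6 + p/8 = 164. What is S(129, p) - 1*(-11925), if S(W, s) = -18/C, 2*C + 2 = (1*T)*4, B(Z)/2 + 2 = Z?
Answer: 47709/4 ≈ 11927.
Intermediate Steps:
p = 1264 (p = -48 + 8*164 = -48 + 1312 = 1264)
B(Z) = -4 + 2*Z
T = -7/2 (T = ((-3 + 4) + (-4 + 2*(-2)))/(4 - 2) = (1 + (-4 - 4))/2 = (1 - 8)*(½) = -7*½ = -7/2 ≈ -3.5000)
C = -8 (C = -1 + ((1*(-7/2))*4)/2 = -1 + (-7/2*4)/2 = -1 + (½)*(-14) = -1 - 7 = -8)
S(W, s) = 9/4 (S(W, s) = -18/(-8) = -18*(-⅛) = 9/4)
S(129, p) - 1*(-11925) = 9/4 - 1*(-11925) = 9/4 + 11925 = 47709/4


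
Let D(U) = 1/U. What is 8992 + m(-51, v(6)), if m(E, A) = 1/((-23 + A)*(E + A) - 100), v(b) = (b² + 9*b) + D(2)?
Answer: 92302884/10265 ≈ 8992.0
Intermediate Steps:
v(b) = ½ + b² + 9*b (v(b) = (b² + 9*b) + 1/2 = (b² + 9*b) + ½ = ½ + b² + 9*b)
m(E, A) = 1/(-100 + (-23 + A)*(A + E)) (m(E, A) = 1/((-23 + A)*(A + E) - 100) = 1/(-100 + (-23 + A)*(A + E)))
8992 + m(-51, v(6)) = 8992 + 1/(-100 + (½ + 6² + 9*6)² - 23*(½ + 6² + 9*6) - 23*(-51) + (½ + 6² + 9*6)*(-51)) = 8992 + 1/(-100 + (½ + 36 + 54)² - 23*(½ + 36 + 54) + 1173 + (½ + 36 + 54)*(-51)) = 8992 + 1/(-100 + (181/2)² - 23*181/2 + 1173 + (181/2)*(-51)) = 8992 + 1/(-100 + 32761/4 - 4163/2 + 1173 - 9231/2) = 8992 + 1/(10265/4) = 8992 + 4/10265 = 92302884/10265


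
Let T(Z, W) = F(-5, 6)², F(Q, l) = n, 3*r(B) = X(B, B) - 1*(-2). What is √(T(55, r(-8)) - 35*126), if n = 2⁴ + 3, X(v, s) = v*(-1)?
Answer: I*√4049 ≈ 63.632*I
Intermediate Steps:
X(v, s) = -v
r(B) = ⅔ - B/3 (r(B) = (-B - 1*(-2))/3 = (-B + 2)/3 = (2 - B)/3 = ⅔ - B/3)
n = 19 (n = 16 + 3 = 19)
F(Q, l) = 19
T(Z, W) = 361 (T(Z, W) = 19² = 361)
√(T(55, r(-8)) - 35*126) = √(361 - 35*126) = √(361 - 4410) = √(-4049) = I*√4049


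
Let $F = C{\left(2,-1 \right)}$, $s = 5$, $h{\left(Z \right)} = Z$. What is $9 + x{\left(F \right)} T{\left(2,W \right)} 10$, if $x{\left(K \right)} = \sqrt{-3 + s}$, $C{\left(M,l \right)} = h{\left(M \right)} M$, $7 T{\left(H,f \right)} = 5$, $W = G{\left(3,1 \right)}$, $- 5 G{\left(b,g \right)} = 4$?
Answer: $9 + \frac{50 \sqrt{2}}{7} \approx 19.102$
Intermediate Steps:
$G{\left(b,g \right)} = - \frac{4}{5}$ ($G{\left(b,g \right)} = \left(- \frac{1}{5}\right) 4 = - \frac{4}{5}$)
$W = - \frac{4}{5} \approx -0.8$
$T{\left(H,f \right)} = \frac{5}{7}$ ($T{\left(H,f \right)} = \frac{1}{7} \cdot 5 = \frac{5}{7}$)
$C{\left(M,l \right)} = M^{2}$ ($C{\left(M,l \right)} = M M = M^{2}$)
$F = 4$ ($F = 2^{2} = 4$)
$x{\left(K \right)} = \sqrt{2}$ ($x{\left(K \right)} = \sqrt{-3 + 5} = \sqrt{2}$)
$9 + x{\left(F \right)} T{\left(2,W \right)} 10 = 9 + \sqrt{2} \cdot \frac{5}{7} \cdot 10 = 9 + \frac{5 \sqrt{2}}{7} \cdot 10 = 9 + \frac{50 \sqrt{2}}{7}$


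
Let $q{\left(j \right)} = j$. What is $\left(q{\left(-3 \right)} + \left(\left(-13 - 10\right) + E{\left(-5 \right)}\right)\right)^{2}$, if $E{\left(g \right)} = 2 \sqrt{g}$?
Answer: $656 - 104 i \sqrt{5} \approx 656.0 - 232.55 i$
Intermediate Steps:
$\left(q{\left(-3 \right)} + \left(\left(-13 - 10\right) + E{\left(-5 \right)}\right)\right)^{2} = \left(-3 + \left(\left(-13 - 10\right) + 2 \sqrt{-5}\right)\right)^{2} = \left(-3 - \left(23 - 2 i \sqrt{5}\right)\right)^{2} = \left(-26 + 2 i \sqrt{5}\right)^{2}$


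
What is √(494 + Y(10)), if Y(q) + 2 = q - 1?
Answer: √501 ≈ 22.383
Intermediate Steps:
Y(q) = -3 + q (Y(q) = -2 + (q - 1) = -2 + (-1 + q) = -3 + q)
√(494 + Y(10)) = √(494 + (-3 + 10)) = √(494 + 7) = √501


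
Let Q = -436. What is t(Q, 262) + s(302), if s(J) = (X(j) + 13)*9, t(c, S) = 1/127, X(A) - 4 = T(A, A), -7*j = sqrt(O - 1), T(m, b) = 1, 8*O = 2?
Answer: 20575/127 ≈ 162.01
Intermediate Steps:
O = 1/4 (O = (1/8)*2 = 1/4 ≈ 0.25000)
j = -I*sqrt(3)/14 (j = -sqrt(1/4 - 1)/7 = -I*sqrt(3)/14 ≈ -0.12372*I)
X(A) = 5 (X(A) = 4 + 1 = 5)
t(c, S) = 1/127
s(J) = 162 (s(J) = (5 + 13)*9 = 18*9 = 162)
t(Q, 262) + s(302) = 1/127 + 162 = 20575/127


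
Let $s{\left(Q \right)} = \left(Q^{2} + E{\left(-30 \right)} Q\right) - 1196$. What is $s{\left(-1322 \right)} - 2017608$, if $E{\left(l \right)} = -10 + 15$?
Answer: $-277730$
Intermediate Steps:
$E{\left(l \right)} = 5$
$s{\left(Q \right)} = -1196 + Q^{2} + 5 Q$ ($s{\left(Q \right)} = \left(Q^{2} + 5 Q\right) - 1196 = -1196 + Q^{2} + 5 Q$)
$s{\left(-1322 \right)} - 2017608 = \left(-1196 + \left(-1322\right)^{2} + 5 \left(-1322\right)\right) - 2017608 = \left(-1196 + 1747684 - 6610\right) - 2017608 = 1739878 - 2017608 = -277730$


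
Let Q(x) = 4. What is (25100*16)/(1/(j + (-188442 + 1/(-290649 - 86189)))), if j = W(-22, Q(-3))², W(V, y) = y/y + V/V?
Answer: -14258928288236000/188419 ≈ -7.5677e+10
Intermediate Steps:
W(V, y) = 2 (W(V, y) = 1 + 1 = 2)
j = 4 (j = 2² = 4)
(25100*16)/(1/(j + (-188442 + 1/(-290649 - 86189)))) = (25100*16)/(1/(4 + (-188442 + 1/(-290649 - 86189)))) = 401600/(1/(4 + (-188442 + 1/(-376838)))) = 401600/(1/(4 + (-188442 - 1/376838))) = 401600/(1/(4 - 71012106397/376838)) = 401600/(1/(-71010599045/376838)) = 401600/(-376838/71010599045) = 401600*(-71010599045/376838) = -14258928288236000/188419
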